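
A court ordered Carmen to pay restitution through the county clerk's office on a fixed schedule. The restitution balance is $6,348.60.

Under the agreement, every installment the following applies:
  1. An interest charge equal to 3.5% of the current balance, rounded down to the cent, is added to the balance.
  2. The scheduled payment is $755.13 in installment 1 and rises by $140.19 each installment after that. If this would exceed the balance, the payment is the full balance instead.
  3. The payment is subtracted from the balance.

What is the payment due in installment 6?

# | Opening | Interest | Payment | End bal
1 | $6,348.60 | $222.20 | $755.13 | $5,815.67
2 | $5,815.67 | $203.54 | $895.32 | $5,123.89
3 | $5,123.89 | $179.33 | $1,035.51 | $4,267.71
4 | $4,267.71 | $149.36 | $1,175.70 | $3,241.37
5 | $3,241.37 | $113.44 | $1,315.89 | $2,038.92
6 | $2,038.92 | $71.36 | $1,456.08 | $654.20

$1,456.08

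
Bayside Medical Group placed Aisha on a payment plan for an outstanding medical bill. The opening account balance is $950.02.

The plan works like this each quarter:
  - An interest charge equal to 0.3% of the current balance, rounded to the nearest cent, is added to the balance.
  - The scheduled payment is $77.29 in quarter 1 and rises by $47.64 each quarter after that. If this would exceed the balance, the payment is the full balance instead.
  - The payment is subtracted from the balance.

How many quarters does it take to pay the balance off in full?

Quarter 1: opening $950.02; interest $2.85 → $952.87; payment $77.29; balance $875.58
Quarter 2: opening $875.58; interest $2.63 → $878.21; payment $124.93; balance $753.28
Quarter 3: opening $753.28; interest $2.26 → $755.54; payment $172.57; balance $582.97
Quarter 4: opening $582.97; interest $1.75 → $584.72; payment $220.21; balance $364.51
Quarter 5: opening $364.51; interest $1.09 → $365.60; payment $267.85; balance $97.75
Quarter 6: opening $97.75; interest $0.29 → $98.04; payment $98.04; balance $0.00
Balance reaches $0.00 in quarter 6.

6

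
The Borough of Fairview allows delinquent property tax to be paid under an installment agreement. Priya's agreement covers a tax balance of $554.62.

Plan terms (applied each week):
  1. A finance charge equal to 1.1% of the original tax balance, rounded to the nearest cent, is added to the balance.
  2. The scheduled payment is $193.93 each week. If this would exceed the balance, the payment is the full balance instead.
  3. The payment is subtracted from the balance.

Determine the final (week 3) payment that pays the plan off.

$185.06

Week 1: opening $554.62; interest $6.10 → $560.72; payment $193.93; balance $366.79
Week 2: opening $366.79; interest $6.10 → $372.89; payment $193.93; balance $178.96
Week 3: opening $178.96; interest $6.10 → $185.06; payment $185.06; balance $0.00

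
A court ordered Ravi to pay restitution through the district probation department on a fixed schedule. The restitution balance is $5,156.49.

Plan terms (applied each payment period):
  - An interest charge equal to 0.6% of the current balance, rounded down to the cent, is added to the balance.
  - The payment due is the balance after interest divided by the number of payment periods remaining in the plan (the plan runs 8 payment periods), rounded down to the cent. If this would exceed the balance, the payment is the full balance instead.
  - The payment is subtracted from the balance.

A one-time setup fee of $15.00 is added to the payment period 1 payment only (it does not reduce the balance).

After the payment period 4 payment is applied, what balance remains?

Payment period 1: $5,156.49 +$30.93 interest = $5,187.42; pay $648.42 (+ $15.00 fee) → $4,539.00
Payment period 2: $4,539.00 +$27.23 interest = $4,566.23; pay $652.31 → $3,913.92
Payment period 3: $3,913.92 +$23.48 interest = $3,937.40; pay $656.23 → $3,281.17
Payment period 4: $3,281.17 +$19.68 interest = $3,300.85; pay $660.17 → $2,640.68

$2,640.68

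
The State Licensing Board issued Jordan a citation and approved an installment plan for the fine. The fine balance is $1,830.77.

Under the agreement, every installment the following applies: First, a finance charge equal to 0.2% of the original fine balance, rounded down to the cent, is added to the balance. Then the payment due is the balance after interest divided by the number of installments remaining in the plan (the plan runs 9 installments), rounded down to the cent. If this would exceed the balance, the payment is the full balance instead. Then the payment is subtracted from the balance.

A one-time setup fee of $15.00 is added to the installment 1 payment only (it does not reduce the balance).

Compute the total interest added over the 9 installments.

$32.94

Installment 1: opening $1,830.77; interest $3.66 → $1,834.43; payment $203.82 (+ $15.00 fee); balance $1,630.61
Installment 2: opening $1,630.61; interest $3.66 → $1,634.27; payment $204.28; balance $1,429.99
Installment 3: opening $1,429.99; interest $3.66 → $1,433.65; payment $204.80; balance $1,228.85
Installment 4: opening $1,228.85; interest $3.66 → $1,232.51; payment $205.41; balance $1,027.10
Installment 5: opening $1,027.10; interest $3.66 → $1,030.76; payment $206.15; balance $824.61
Installment 6: opening $824.61; interest $3.66 → $828.27; payment $207.06; balance $621.21
Installment 7: opening $621.21; interest $3.66 → $624.87; payment $208.29; balance $416.58
Installment 8: opening $416.58; interest $3.66 → $420.24; payment $210.12; balance $210.12
Installment 9: opening $210.12; interest $3.66 → $213.78; payment $213.78; balance $0.00
Total interest: $3.66 + $3.66 + $3.66 + $3.66 + $3.66 + $3.66 + $3.66 + $3.66 + $3.66 = $32.94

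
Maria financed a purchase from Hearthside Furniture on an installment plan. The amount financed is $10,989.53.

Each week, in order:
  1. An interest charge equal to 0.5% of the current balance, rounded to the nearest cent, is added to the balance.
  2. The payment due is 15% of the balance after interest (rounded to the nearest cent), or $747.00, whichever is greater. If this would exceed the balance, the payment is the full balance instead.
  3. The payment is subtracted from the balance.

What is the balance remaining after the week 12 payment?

Week 1: $10,989.53 +$54.95 interest = $11,044.48; pay $1,656.67 → $9,387.81
Week 2: $9,387.81 +$46.94 interest = $9,434.75; pay $1,415.21 → $8,019.54
Week 3: $8,019.54 +$40.10 interest = $8,059.64; pay $1,208.95 → $6,850.69
Week 4: $6,850.69 +$34.25 interest = $6,884.94; pay $1,032.74 → $5,852.20
Week 5: $5,852.20 +$29.26 interest = $5,881.46; pay $882.22 → $4,999.24
Week 6: $4,999.24 +$25.00 interest = $5,024.24; pay $753.64 → $4,270.60
Week 7: $4,270.60 +$21.35 interest = $4,291.95; pay $747.00 → $3,544.95
Week 8: $3,544.95 +$17.72 interest = $3,562.67; pay $747.00 → $2,815.67
Week 9: $2,815.67 +$14.08 interest = $2,829.75; pay $747.00 → $2,082.75
Week 10: $2,082.75 +$10.41 interest = $2,093.16; pay $747.00 → $1,346.16
Week 11: $1,346.16 +$6.73 interest = $1,352.89; pay $747.00 → $605.89
Week 12: $605.89 +$3.03 interest = $608.92; pay $608.92 → $0.00

$0.00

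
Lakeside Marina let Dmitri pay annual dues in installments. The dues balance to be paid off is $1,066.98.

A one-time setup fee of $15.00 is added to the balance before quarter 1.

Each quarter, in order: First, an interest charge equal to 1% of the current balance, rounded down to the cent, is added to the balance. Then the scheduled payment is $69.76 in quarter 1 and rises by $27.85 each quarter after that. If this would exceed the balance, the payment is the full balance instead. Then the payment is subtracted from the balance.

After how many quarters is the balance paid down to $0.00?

8

Quarter 1: opening $1,081.98; interest $10.81 → $1,092.79; payment $69.76; balance $1,023.03
Quarter 2: opening $1,023.03; interest $10.23 → $1,033.26; payment $97.61; balance $935.65
Quarter 3: opening $935.65; interest $9.35 → $945.00; payment $125.46; balance $819.54
Quarter 4: opening $819.54; interest $8.19 → $827.73; payment $153.31; balance $674.42
Quarter 5: opening $674.42; interest $6.74 → $681.16; payment $181.16; balance $500.00
Quarter 6: opening $500.00; interest $5.00 → $505.00; payment $209.01; balance $295.99
Quarter 7: opening $295.99; interest $2.95 → $298.94; payment $236.86; balance $62.08
Quarter 8: opening $62.08; interest $0.62 → $62.70; payment $62.70; balance $0.00
Balance reaches $0.00 in quarter 8.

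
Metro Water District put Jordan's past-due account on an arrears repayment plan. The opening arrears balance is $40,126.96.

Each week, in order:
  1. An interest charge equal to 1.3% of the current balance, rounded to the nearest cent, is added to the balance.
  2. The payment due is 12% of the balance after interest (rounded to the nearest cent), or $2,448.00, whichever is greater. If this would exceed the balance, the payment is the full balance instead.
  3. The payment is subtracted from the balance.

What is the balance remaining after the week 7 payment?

$17,950.52

Week 1: opening $40,126.96; interest $521.65 → $40,648.61; payment $4,877.83; balance $35,770.78
Week 2: opening $35,770.78; interest $465.02 → $36,235.80; payment $4,348.30; balance $31,887.50
Week 3: opening $31,887.50; interest $414.54 → $32,302.04; payment $3,876.24; balance $28,425.80
Week 4: opening $28,425.80; interest $369.54 → $28,795.34; payment $3,455.44; balance $25,339.90
Week 5: opening $25,339.90; interest $329.42 → $25,669.32; payment $3,080.32; balance $22,589.00
Week 6: opening $22,589.00; interest $293.66 → $22,882.66; payment $2,745.92; balance $20,136.74
Week 7: opening $20,136.74; interest $261.78 → $20,398.52; payment $2,448.00; balance $17,950.52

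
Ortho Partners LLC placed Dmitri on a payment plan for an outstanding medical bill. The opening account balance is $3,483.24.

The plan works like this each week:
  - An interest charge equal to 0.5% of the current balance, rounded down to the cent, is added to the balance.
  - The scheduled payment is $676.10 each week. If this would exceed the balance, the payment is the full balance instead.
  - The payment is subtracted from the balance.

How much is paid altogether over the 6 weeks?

$3,537.98

Week 1: $3,483.24 +$17.41 interest = $3,500.65; pay $676.10 → $2,824.55
Week 2: $2,824.55 +$14.12 interest = $2,838.67; pay $676.10 → $2,162.57
Week 3: $2,162.57 +$10.81 interest = $2,173.38; pay $676.10 → $1,497.28
Week 4: $1,497.28 +$7.48 interest = $1,504.76; pay $676.10 → $828.66
Week 5: $828.66 +$4.14 interest = $832.80; pay $676.10 → $156.70
Week 6: $156.70 +$0.78 interest = $157.48; pay $157.48 → $0.00
Total paid: $3,537.98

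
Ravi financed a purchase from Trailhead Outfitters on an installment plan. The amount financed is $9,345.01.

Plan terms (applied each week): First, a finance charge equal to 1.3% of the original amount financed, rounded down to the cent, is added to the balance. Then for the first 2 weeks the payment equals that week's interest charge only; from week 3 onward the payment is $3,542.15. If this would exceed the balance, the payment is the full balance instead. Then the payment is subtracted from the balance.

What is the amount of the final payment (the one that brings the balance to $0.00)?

$2,625.15

Week 1: opening $9,345.01; interest $121.48 → $9,466.49; payment $121.48; balance $9,345.01
Week 2: opening $9,345.01; interest $121.48 → $9,466.49; payment $121.48; balance $9,345.01
Week 3: opening $9,345.01; interest $121.48 → $9,466.49; payment $3,542.15; balance $5,924.34
Week 4: opening $5,924.34; interest $121.48 → $6,045.82; payment $3,542.15; balance $2,503.67
Week 5: opening $2,503.67; interest $121.48 → $2,625.15; payment $2,625.15; balance $0.00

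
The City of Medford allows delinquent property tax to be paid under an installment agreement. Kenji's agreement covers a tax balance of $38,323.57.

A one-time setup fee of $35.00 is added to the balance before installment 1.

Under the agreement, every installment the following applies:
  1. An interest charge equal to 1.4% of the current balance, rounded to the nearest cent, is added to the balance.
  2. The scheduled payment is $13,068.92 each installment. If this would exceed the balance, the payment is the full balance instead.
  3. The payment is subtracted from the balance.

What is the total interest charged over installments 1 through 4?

$1,085.54

Installment 1: opening $38,358.57; interest $537.02 → $38,895.59; payment $13,068.92; balance $25,826.67
Installment 2: opening $25,826.67; interest $361.57 → $26,188.24; payment $13,068.92; balance $13,119.32
Installment 3: opening $13,119.32; interest $183.67 → $13,302.99; payment $13,068.92; balance $234.07
Installment 4: opening $234.07; interest $3.28 → $237.35; payment $237.35; balance $0.00
Total interest: $537.02 + $361.57 + $183.67 + $3.28 = $1,085.54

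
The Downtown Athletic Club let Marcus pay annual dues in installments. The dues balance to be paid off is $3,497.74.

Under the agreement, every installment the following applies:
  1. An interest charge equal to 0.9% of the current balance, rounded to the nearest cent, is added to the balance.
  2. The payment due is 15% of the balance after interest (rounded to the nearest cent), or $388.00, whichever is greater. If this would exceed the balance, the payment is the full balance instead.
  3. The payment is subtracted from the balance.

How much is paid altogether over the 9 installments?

# | Opening | Interest | Payment | End bal
1 | $3,497.74 | $31.48 | $529.38 | $2,999.84
2 | $2,999.84 | $27.00 | $454.03 | $2,572.81
3 | $2,572.81 | $23.16 | $389.40 | $2,206.57
4 | $2,206.57 | $19.86 | $388.00 | $1,838.43
5 | $1,838.43 | $16.55 | $388.00 | $1,466.98
6 | $1,466.98 | $13.20 | $388.00 | $1,092.18
7 | $1,092.18 | $9.83 | $388.00 | $714.01
8 | $714.01 | $6.43 | $388.00 | $332.44
9 | $332.44 | $2.99 | $335.43 | $0.00
Total paid: $3,648.24

$3,648.24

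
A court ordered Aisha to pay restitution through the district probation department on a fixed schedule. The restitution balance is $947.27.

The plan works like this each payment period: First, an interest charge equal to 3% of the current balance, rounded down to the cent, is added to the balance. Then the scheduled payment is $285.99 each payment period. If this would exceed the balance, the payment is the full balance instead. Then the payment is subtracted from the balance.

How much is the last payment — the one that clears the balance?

$155.66

# | Opening | Interest | Payment | End bal
1 | $947.27 | $28.41 | $285.99 | $689.69
2 | $689.69 | $20.69 | $285.99 | $424.39
3 | $424.39 | $12.73 | $285.99 | $151.13
4 | $151.13 | $4.53 | $155.66 | $0.00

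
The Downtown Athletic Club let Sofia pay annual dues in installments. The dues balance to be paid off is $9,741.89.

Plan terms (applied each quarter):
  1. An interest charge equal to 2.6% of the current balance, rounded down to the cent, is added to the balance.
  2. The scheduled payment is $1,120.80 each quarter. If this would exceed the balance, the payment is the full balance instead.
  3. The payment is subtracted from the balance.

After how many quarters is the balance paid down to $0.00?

Quarter 1: $9,741.89 +$253.28 interest = $9,995.17; pay $1,120.80 → $8,874.37
Quarter 2: $8,874.37 +$230.73 interest = $9,105.10; pay $1,120.80 → $7,984.30
Quarter 3: $7,984.30 +$207.59 interest = $8,191.89; pay $1,120.80 → $7,071.09
Quarter 4: $7,071.09 +$183.84 interest = $7,254.93; pay $1,120.80 → $6,134.13
Quarter 5: $6,134.13 +$159.48 interest = $6,293.61; pay $1,120.80 → $5,172.81
Quarter 6: $5,172.81 +$134.49 interest = $5,307.30; pay $1,120.80 → $4,186.50
Quarter 7: $4,186.50 +$108.84 interest = $4,295.34; pay $1,120.80 → $3,174.54
Quarter 8: $3,174.54 +$82.53 interest = $3,257.07; pay $1,120.80 → $2,136.27
Quarter 9: $2,136.27 +$55.54 interest = $2,191.81; pay $1,120.80 → $1,071.01
Quarter 10: $1,071.01 +$27.84 interest = $1,098.85; pay $1,098.85 → $0.00
Balance reaches $0.00 in quarter 10.

10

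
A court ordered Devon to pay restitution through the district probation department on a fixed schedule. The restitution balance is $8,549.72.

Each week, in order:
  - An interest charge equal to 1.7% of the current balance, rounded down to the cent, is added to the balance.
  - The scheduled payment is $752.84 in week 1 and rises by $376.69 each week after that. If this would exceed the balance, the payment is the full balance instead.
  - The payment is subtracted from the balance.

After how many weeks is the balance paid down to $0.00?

# | Opening | Interest | Payment | End bal
1 | $8,549.72 | $145.34 | $752.84 | $7,942.22
2 | $7,942.22 | $135.01 | $1,129.53 | $6,947.70
3 | $6,947.70 | $118.11 | $1,506.22 | $5,559.59
4 | $5,559.59 | $94.51 | $1,882.91 | $3,771.19
5 | $3,771.19 | $64.11 | $2,259.60 | $1,575.70
6 | $1,575.70 | $26.78 | $1,602.48 | $0.00
Balance reaches $0.00 in week 6.

6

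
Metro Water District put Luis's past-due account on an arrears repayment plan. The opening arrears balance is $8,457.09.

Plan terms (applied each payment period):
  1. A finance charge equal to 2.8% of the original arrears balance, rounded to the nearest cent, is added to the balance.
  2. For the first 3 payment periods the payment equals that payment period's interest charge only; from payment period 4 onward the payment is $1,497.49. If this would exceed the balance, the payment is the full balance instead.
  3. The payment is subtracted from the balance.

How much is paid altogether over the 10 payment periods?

$10,825.09

# | Opening | Interest | Payment | End bal
1 | $8,457.09 | $236.80 | $236.80 | $8,457.09
2 | $8,457.09 | $236.80 | $236.80 | $8,457.09
3 | $8,457.09 | $236.80 | $236.80 | $8,457.09
4 | $8,457.09 | $236.80 | $1,497.49 | $7,196.40
5 | $7,196.40 | $236.80 | $1,497.49 | $5,935.71
6 | $5,935.71 | $236.80 | $1,497.49 | $4,675.02
7 | $4,675.02 | $236.80 | $1,497.49 | $3,414.33
8 | $3,414.33 | $236.80 | $1,497.49 | $2,153.64
9 | $2,153.64 | $236.80 | $1,497.49 | $892.95
10 | $892.95 | $236.80 | $1,129.75 | $0.00
Total paid: $10,825.09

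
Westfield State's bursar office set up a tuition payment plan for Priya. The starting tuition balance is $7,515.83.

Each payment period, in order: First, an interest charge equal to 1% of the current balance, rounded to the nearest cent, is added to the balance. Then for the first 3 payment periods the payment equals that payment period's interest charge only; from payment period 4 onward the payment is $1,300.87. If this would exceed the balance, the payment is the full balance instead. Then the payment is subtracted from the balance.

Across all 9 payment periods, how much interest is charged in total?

Payment period 1: $7,515.83 +$75.16 interest = $7,590.99; pay $75.16 → $7,515.83
Payment period 2: $7,515.83 +$75.16 interest = $7,590.99; pay $75.16 → $7,515.83
Payment period 3: $7,515.83 +$75.16 interest = $7,590.99; pay $75.16 → $7,515.83
Payment period 4: $7,515.83 +$75.16 interest = $7,590.99; pay $1,300.87 → $6,290.12
Payment period 5: $6,290.12 +$62.90 interest = $6,353.02; pay $1,300.87 → $5,052.15
Payment period 6: $5,052.15 +$50.52 interest = $5,102.67; pay $1,300.87 → $3,801.80
Payment period 7: $3,801.80 +$38.02 interest = $3,839.82; pay $1,300.87 → $2,538.95
Payment period 8: $2,538.95 +$25.39 interest = $2,564.34; pay $1,300.87 → $1,263.47
Payment period 9: $1,263.47 +$12.63 interest = $1,276.10; pay $1,276.10 → $0.00
Total interest: $75.16 + $75.16 + $75.16 + $75.16 + $62.90 + $50.52 + $38.02 + $25.39 + $12.63 = $490.10

$490.10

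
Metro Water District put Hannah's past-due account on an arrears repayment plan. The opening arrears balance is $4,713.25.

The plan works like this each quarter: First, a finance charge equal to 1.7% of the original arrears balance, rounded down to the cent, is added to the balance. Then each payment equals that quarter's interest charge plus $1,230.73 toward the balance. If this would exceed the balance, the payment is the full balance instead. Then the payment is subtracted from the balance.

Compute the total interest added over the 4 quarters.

Quarter 1: opening $4,713.25; interest $80.12 → $4,793.37; payment $1,310.85; balance $3,482.52
Quarter 2: opening $3,482.52; interest $80.12 → $3,562.64; payment $1,310.85; balance $2,251.79
Quarter 3: opening $2,251.79; interest $80.12 → $2,331.91; payment $1,310.85; balance $1,021.06
Quarter 4: opening $1,021.06; interest $80.12 → $1,101.18; payment $1,101.18; balance $0.00
Total interest: $80.12 + $80.12 + $80.12 + $80.12 = $320.48

$320.48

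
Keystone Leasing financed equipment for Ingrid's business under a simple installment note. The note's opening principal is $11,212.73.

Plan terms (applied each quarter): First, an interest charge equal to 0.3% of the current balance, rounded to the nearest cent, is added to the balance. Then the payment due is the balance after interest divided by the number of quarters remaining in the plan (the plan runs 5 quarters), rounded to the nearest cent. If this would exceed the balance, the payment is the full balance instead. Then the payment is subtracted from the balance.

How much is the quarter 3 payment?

$2,262.79

Quarter 1: $11,212.73 +$33.64 interest = $11,246.37; pay $2,249.27 → $8,997.10
Quarter 2: $8,997.10 +$26.99 interest = $9,024.09; pay $2,256.02 → $6,768.07
Quarter 3: $6,768.07 +$20.30 interest = $6,788.37; pay $2,262.79 → $4,525.58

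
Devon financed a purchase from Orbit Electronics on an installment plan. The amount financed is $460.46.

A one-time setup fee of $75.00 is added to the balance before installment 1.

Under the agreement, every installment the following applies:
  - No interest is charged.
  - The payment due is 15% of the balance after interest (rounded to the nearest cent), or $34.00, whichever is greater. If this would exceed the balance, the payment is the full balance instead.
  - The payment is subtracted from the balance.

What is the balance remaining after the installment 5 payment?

Installment 1: opening $535.46; payment $80.32; balance $455.14
Installment 2: opening $455.14; payment $68.27; balance $386.87
Installment 3: opening $386.87; payment $58.03; balance $328.84
Installment 4: opening $328.84; payment $49.33; balance $279.51
Installment 5: opening $279.51; payment $41.93; balance $237.58

$237.58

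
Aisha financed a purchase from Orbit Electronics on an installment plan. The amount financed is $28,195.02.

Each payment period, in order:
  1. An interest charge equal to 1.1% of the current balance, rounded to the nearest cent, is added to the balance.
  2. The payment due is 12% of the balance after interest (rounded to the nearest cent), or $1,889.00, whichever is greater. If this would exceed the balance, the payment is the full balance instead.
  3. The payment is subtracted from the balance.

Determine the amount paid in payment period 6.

# | Opening | Interest | Payment | End bal
1 | $28,195.02 | $310.15 | $3,420.62 | $25,084.55
2 | $25,084.55 | $275.93 | $3,043.26 | $22,317.22
3 | $22,317.22 | $245.49 | $2,707.53 | $19,855.18
4 | $19,855.18 | $218.41 | $2,408.83 | $17,664.76
5 | $17,664.76 | $194.31 | $2,143.09 | $15,715.98
6 | $15,715.98 | $172.88 | $1,906.66 | $13,982.20

$1,906.66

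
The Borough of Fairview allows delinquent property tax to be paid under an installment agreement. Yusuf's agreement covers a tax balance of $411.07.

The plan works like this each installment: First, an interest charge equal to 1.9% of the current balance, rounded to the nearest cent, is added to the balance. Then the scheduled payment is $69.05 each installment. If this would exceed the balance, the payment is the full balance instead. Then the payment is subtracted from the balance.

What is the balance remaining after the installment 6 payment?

Installment 1: opening $411.07; interest $7.81 → $418.88; payment $69.05; balance $349.83
Installment 2: opening $349.83; interest $6.65 → $356.48; payment $69.05; balance $287.43
Installment 3: opening $287.43; interest $5.46 → $292.89; payment $69.05; balance $223.84
Installment 4: opening $223.84; interest $4.25 → $228.09; payment $69.05; balance $159.04
Installment 5: opening $159.04; interest $3.02 → $162.06; payment $69.05; balance $93.01
Installment 6: opening $93.01; interest $1.77 → $94.78; payment $69.05; balance $25.73

$25.73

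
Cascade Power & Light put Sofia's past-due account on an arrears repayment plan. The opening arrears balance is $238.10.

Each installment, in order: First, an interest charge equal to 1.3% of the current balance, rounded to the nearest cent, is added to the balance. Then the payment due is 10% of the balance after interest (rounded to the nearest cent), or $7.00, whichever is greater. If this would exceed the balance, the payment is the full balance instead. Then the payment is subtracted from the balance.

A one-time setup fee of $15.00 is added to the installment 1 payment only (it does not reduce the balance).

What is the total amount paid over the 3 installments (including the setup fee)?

$81.16

# | Opening | Interest | Payment | Fee | End bal
1 | $238.10 | $3.10 | $24.12 | $15.00 | $217.08
2 | $217.08 | $2.82 | $21.99 | — | $197.91
3 | $197.91 | $2.57 | $20.05 | — | $180.43
Total paid: $81.16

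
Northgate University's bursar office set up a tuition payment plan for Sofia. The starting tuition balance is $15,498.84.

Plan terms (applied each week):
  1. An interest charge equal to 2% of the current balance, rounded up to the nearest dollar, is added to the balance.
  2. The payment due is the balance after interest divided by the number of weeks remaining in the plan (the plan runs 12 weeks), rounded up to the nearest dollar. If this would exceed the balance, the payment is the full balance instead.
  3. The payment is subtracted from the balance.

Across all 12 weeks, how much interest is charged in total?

Week 1: $15,498.84 +$310.00 interest = $15,808.84; pay $1,318.00 → $14,490.84
Week 2: $14,490.84 +$290.00 interest = $14,780.84; pay $1,344.00 → $13,436.84
Week 3: $13,436.84 +$269.00 interest = $13,705.84; pay $1,371.00 → $12,334.84
Week 4: $12,334.84 +$247.00 interest = $12,581.84; pay $1,398.00 → $11,183.84
Week 5: $11,183.84 +$224.00 interest = $11,407.84; pay $1,426.00 → $9,981.84
Week 6: $9,981.84 +$200.00 interest = $10,181.84; pay $1,455.00 → $8,726.84
Week 7: $8,726.84 +$175.00 interest = $8,901.84; pay $1,484.00 → $7,417.84
Week 8: $7,417.84 +$149.00 interest = $7,566.84; pay $1,514.00 → $6,052.84
Week 9: $6,052.84 +$122.00 interest = $6,174.84; pay $1,544.00 → $4,630.84
Week 10: $4,630.84 +$93.00 interest = $4,723.84; pay $1,575.00 → $3,148.84
Week 11: $3,148.84 +$63.00 interest = $3,211.84; pay $1,606.00 → $1,605.84
Week 12: $1,605.84 +$33.00 interest = $1,638.84; pay $1,638.84 → $0.00
Total interest: $310.00 + $290.00 + $269.00 + $247.00 + $224.00 + $200.00 + $175.00 + $149.00 + $122.00 + $93.00 + $63.00 + $33.00 = $2,175.00

$2,175.00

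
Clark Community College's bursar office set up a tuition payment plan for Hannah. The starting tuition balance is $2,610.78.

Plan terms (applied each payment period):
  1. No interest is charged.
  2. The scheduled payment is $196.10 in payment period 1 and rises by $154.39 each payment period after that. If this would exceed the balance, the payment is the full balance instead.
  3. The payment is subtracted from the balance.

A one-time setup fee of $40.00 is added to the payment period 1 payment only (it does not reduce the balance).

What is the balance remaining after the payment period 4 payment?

$900.04

# | Opening | Payment | Fee | End bal
1 | $2,610.78 | $196.10 | $40.00 | $2,414.68
2 | $2,414.68 | $350.49 | — | $2,064.19
3 | $2,064.19 | $504.88 | — | $1,559.31
4 | $1,559.31 | $659.27 | — | $900.04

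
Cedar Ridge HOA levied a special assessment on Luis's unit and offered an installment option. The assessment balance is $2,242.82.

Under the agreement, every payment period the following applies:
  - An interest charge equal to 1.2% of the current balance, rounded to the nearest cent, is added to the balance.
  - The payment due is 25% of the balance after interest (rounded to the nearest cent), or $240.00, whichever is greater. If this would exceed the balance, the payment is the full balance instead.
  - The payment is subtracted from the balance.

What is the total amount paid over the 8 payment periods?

$2,336.38

Payment period 1: $2,242.82 +$26.91 interest = $2,269.73; pay $567.43 → $1,702.30
Payment period 2: $1,702.30 +$20.43 interest = $1,722.73; pay $430.68 → $1,292.05
Payment period 3: $1,292.05 +$15.50 interest = $1,307.55; pay $326.89 → $980.66
Payment period 4: $980.66 +$11.77 interest = $992.43; pay $248.11 → $744.32
Payment period 5: $744.32 +$8.93 interest = $753.25; pay $240.00 → $513.25
Payment period 6: $513.25 +$6.16 interest = $519.41; pay $240.00 → $279.41
Payment period 7: $279.41 +$3.35 interest = $282.76; pay $240.00 → $42.76
Payment period 8: $42.76 +$0.51 interest = $43.27; pay $43.27 → $0.00
Total paid: $2,336.38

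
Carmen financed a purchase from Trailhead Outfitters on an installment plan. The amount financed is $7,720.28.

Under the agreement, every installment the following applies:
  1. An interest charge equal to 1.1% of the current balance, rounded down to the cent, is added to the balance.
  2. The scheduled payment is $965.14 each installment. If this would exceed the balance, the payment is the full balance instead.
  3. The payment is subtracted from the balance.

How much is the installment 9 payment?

Installment 1: opening $7,720.28; interest $84.92 → $7,805.20; payment $965.14; balance $6,840.06
Installment 2: opening $6,840.06; interest $75.24 → $6,915.30; payment $965.14; balance $5,950.16
Installment 3: opening $5,950.16; interest $65.45 → $6,015.61; payment $965.14; balance $5,050.47
Installment 4: opening $5,050.47; interest $55.55 → $5,106.02; payment $965.14; balance $4,140.88
Installment 5: opening $4,140.88; interest $45.54 → $4,186.42; payment $965.14; balance $3,221.28
Installment 6: opening $3,221.28; interest $35.43 → $3,256.71; payment $965.14; balance $2,291.57
Installment 7: opening $2,291.57; interest $25.20 → $2,316.77; payment $965.14; balance $1,351.63
Installment 8: opening $1,351.63; interest $14.86 → $1,366.49; payment $965.14; balance $401.35
Installment 9: opening $401.35; interest $4.41 → $405.76; payment $405.76; balance $0.00

$405.76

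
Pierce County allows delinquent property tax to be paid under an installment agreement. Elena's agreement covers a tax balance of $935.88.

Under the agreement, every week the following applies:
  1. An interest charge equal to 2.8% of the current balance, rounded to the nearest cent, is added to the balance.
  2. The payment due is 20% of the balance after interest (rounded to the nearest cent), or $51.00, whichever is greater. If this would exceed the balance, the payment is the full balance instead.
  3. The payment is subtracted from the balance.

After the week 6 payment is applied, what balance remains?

Week 1: opening $935.88; interest $26.20 → $962.08; payment $192.42; balance $769.66
Week 2: opening $769.66; interest $21.55 → $791.21; payment $158.24; balance $632.97
Week 3: opening $632.97; interest $17.72 → $650.69; payment $130.14; balance $520.55
Week 4: opening $520.55; interest $14.58 → $535.13; payment $107.03; balance $428.10
Week 5: opening $428.10; interest $11.99 → $440.09; payment $88.02; balance $352.07
Week 6: opening $352.07; interest $9.86 → $361.93; payment $72.39; balance $289.54

$289.54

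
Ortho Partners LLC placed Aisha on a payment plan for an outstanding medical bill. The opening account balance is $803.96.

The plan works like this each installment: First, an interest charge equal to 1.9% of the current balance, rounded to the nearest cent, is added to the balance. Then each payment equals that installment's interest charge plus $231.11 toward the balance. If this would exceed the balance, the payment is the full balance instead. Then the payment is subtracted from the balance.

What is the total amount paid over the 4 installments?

$838.71

Installment 1: $803.96 +$15.28 interest = $819.24; pay $246.39 → $572.85
Installment 2: $572.85 +$10.88 interest = $583.73; pay $241.99 → $341.74
Installment 3: $341.74 +$6.49 interest = $348.23; pay $237.60 → $110.63
Installment 4: $110.63 +$2.10 interest = $112.73; pay $112.73 → $0.00
Total paid: $838.71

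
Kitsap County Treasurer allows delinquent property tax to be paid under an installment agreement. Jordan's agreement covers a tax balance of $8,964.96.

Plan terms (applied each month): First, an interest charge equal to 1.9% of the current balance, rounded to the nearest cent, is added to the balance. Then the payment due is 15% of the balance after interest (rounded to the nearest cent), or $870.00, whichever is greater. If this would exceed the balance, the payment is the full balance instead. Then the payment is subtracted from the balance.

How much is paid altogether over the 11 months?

Month 1: opening $8,964.96; interest $170.33 → $9,135.29; payment $1,370.29; balance $7,765.00
Month 2: opening $7,765.00; interest $147.54 → $7,912.54; payment $1,186.88; balance $6,725.66
Month 3: opening $6,725.66; interest $127.79 → $6,853.45; payment $1,028.02; balance $5,825.43
Month 4: opening $5,825.43; interest $110.68 → $5,936.11; payment $890.42; balance $5,045.69
Month 5: opening $5,045.69; interest $95.87 → $5,141.56; payment $870.00; balance $4,271.56
Month 6: opening $4,271.56; interest $81.16 → $4,352.72; payment $870.00; balance $3,482.72
Month 7: opening $3,482.72; interest $66.17 → $3,548.89; payment $870.00; balance $2,678.89
Month 8: opening $2,678.89; interest $50.90 → $2,729.79; payment $870.00; balance $1,859.79
Month 9: opening $1,859.79; interest $35.34 → $1,895.13; payment $870.00; balance $1,025.13
Month 10: opening $1,025.13; interest $19.48 → $1,044.61; payment $870.00; balance $174.61
Month 11: opening $174.61; interest $3.32 → $177.93; payment $177.93; balance $0.00
Total paid: $9,873.54

$9,873.54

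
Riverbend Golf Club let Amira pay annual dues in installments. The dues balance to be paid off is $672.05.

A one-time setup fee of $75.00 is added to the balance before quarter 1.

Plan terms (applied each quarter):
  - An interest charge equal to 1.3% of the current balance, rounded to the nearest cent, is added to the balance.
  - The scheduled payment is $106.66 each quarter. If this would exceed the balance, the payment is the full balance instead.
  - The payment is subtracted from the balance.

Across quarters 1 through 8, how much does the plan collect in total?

Quarter 1: $747.05 +$9.71 interest = $756.76; pay $106.66 → $650.10
Quarter 2: $650.10 +$8.45 interest = $658.55; pay $106.66 → $551.89
Quarter 3: $551.89 +$7.17 interest = $559.06; pay $106.66 → $452.40
Quarter 4: $452.40 +$5.88 interest = $458.28; pay $106.66 → $351.62
Quarter 5: $351.62 +$4.57 interest = $356.19; pay $106.66 → $249.53
Quarter 6: $249.53 +$3.24 interest = $252.77; pay $106.66 → $146.11
Quarter 7: $146.11 +$1.90 interest = $148.01; pay $106.66 → $41.35
Quarter 8: $41.35 +$0.54 interest = $41.89; pay $41.89 → $0.00
Total paid: $788.51

$788.51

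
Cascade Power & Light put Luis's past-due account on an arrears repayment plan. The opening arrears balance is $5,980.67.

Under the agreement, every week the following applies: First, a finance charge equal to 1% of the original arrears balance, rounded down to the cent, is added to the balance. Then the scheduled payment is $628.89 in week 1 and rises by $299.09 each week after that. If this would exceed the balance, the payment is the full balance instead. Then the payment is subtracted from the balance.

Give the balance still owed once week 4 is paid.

Week 1: opening $5,980.67; interest $59.80 → $6,040.47; payment $628.89; balance $5,411.58
Week 2: opening $5,411.58; interest $59.80 → $5,471.38; payment $927.98; balance $4,543.40
Week 3: opening $4,543.40; interest $59.80 → $4,603.20; payment $1,227.07; balance $3,376.13
Week 4: opening $3,376.13; interest $59.80 → $3,435.93; payment $1,526.16; balance $1,909.77

$1,909.77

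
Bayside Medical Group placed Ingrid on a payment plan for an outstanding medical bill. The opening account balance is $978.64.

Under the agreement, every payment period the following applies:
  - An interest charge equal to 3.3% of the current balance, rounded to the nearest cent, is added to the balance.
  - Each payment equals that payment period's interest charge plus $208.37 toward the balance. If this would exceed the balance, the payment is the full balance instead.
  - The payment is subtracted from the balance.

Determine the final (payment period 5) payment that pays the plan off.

# | Opening | Interest | Payment | End bal
1 | $978.64 | $32.30 | $240.67 | $770.27
2 | $770.27 | $25.42 | $233.79 | $561.90
3 | $561.90 | $18.54 | $226.91 | $353.53
4 | $353.53 | $11.67 | $220.04 | $145.16
5 | $145.16 | $4.79 | $149.95 | $0.00

$149.95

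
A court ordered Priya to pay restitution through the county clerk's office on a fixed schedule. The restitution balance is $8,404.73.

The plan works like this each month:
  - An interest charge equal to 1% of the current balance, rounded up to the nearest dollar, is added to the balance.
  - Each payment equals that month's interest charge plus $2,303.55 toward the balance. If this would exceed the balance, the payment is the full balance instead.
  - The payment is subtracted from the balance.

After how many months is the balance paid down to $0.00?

Month 1: $8,404.73 +$85.00 interest = $8,489.73; pay $2,388.55 → $6,101.18
Month 2: $6,101.18 +$62.00 interest = $6,163.18; pay $2,365.55 → $3,797.63
Month 3: $3,797.63 +$38.00 interest = $3,835.63; pay $2,341.55 → $1,494.08
Month 4: $1,494.08 +$15.00 interest = $1,509.08; pay $1,509.08 → $0.00
Balance reaches $0.00 in month 4.

4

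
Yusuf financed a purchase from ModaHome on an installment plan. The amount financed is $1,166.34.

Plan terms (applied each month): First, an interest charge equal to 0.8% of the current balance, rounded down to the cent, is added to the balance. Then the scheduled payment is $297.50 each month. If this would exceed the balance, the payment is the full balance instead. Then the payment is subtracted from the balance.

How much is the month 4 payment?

Month 1: opening $1,166.34; interest $9.33 → $1,175.67; payment $297.50; balance $878.17
Month 2: opening $878.17; interest $7.02 → $885.19; payment $297.50; balance $587.69
Month 3: opening $587.69; interest $4.70 → $592.39; payment $297.50; balance $294.89
Month 4: opening $294.89; interest $2.35 → $297.24; payment $297.24; balance $0.00

$297.24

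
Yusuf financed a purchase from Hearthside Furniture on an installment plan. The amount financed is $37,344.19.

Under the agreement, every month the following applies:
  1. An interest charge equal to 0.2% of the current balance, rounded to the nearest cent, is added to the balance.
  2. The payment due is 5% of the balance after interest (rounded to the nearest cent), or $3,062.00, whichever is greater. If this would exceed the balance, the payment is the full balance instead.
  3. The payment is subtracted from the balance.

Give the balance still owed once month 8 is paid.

$13,277.74

# | Opening | Interest | Payment | End bal
1 | $37,344.19 | $74.69 | $3,062.00 | $34,356.88
2 | $34,356.88 | $68.71 | $3,062.00 | $31,363.59
3 | $31,363.59 | $62.73 | $3,062.00 | $28,364.32
4 | $28,364.32 | $56.73 | $3,062.00 | $25,359.05
5 | $25,359.05 | $50.72 | $3,062.00 | $22,347.77
6 | $22,347.77 | $44.70 | $3,062.00 | $19,330.47
7 | $19,330.47 | $38.66 | $3,062.00 | $16,307.13
8 | $16,307.13 | $32.61 | $3,062.00 | $13,277.74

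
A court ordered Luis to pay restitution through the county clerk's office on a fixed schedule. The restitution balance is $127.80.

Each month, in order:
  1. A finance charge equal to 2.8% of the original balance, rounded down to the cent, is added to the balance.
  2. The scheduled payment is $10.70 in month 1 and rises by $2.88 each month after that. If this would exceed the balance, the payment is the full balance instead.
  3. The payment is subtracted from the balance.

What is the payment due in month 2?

$13.58

Month 1: opening $127.80; interest $3.57 → $131.37; payment $10.70; balance $120.67
Month 2: opening $120.67; interest $3.57 → $124.24; payment $13.58; balance $110.66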